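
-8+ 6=-2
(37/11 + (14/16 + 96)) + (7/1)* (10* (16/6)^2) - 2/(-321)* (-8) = 50674079/84744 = 597.97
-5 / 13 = -0.38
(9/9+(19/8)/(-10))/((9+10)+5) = 61/1920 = 0.03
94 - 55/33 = 92.33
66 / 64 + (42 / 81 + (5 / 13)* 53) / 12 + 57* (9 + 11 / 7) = 142783843 / 235872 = 605.34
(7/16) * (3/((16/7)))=147/256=0.57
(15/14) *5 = 75/14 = 5.36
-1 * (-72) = 72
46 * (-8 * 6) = -2208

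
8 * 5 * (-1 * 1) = -40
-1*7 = -7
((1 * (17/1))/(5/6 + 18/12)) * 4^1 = 204/7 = 29.14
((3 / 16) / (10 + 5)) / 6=1 / 480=0.00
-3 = -3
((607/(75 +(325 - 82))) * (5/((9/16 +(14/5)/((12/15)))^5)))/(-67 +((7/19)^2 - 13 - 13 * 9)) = -28721414144/655553296393125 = -0.00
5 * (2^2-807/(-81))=1885/27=69.81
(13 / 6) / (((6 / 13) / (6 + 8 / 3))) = 2197 / 54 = 40.69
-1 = -1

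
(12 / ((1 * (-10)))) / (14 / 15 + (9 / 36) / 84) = -2016 / 1573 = -1.28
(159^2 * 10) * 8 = 2022480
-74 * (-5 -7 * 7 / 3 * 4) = 15614 / 3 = 5204.67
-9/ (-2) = 9/ 2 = 4.50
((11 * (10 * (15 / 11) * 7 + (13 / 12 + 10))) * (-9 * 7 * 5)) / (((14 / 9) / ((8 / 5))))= -379701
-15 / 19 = -0.79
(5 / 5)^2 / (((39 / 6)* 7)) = 2 / 91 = 0.02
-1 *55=-55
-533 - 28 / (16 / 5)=-2167 / 4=-541.75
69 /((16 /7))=483 /16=30.19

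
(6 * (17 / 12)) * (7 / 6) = 119 / 12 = 9.92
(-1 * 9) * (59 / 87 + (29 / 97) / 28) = -6.20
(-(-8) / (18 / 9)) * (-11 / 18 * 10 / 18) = -110 / 81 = -1.36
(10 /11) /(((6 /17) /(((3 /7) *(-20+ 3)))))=-1445 /77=-18.77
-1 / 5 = -0.20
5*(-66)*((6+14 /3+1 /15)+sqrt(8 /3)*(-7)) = -3542+1540*sqrt(6) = 230.21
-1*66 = -66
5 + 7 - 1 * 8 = 4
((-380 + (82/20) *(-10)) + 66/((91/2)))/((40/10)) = -38179/364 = -104.89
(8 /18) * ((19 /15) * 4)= 304 /135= 2.25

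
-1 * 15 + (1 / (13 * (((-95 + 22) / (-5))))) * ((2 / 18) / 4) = -15.00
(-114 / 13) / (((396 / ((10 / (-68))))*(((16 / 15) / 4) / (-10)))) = -2375 / 19448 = -0.12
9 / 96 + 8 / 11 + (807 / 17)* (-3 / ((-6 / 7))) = 999137 / 5984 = 166.97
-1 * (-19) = 19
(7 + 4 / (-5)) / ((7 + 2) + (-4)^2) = 31 / 125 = 0.25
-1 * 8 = -8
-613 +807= 194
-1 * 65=-65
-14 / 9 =-1.56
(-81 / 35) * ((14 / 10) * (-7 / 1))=567 / 25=22.68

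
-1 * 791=-791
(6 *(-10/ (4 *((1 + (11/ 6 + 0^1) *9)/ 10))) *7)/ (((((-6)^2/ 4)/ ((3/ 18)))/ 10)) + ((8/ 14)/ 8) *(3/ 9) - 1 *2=-1649/ 126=-13.09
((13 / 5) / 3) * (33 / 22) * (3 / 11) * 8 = 2.84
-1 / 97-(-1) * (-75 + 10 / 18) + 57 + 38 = 17936 / 873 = 20.55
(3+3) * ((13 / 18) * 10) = 43.33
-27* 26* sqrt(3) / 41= -702* sqrt(3) / 41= -29.66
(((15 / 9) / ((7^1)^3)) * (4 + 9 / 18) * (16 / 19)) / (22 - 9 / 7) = 24 / 26999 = 0.00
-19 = -19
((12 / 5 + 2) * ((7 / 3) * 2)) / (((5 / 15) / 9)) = 554.40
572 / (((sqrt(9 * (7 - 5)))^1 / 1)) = 286 * sqrt(2) / 3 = 134.82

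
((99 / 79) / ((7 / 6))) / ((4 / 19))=5643 / 1106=5.10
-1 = -1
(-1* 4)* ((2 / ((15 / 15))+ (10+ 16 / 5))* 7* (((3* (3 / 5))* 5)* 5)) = -19152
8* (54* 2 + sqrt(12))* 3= 2675.14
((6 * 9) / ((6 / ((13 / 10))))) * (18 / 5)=1053 / 25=42.12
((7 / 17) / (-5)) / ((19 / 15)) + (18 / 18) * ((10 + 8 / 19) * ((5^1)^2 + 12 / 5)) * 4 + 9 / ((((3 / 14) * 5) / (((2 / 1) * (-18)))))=71373 / 85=839.68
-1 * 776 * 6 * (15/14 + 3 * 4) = -426024/7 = -60860.57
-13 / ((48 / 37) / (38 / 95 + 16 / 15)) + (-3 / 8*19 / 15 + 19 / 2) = -1021 / 180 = -5.67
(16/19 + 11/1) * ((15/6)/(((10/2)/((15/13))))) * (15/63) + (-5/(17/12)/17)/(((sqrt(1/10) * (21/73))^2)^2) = -3029.94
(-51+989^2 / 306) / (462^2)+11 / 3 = 240446683 / 65313864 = 3.68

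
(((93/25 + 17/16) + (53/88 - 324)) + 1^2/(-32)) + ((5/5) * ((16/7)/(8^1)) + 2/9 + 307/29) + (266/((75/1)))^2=-39520548113/133980000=-294.97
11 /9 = 1.22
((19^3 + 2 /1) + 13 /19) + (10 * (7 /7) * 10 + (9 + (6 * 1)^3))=136547 /19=7186.68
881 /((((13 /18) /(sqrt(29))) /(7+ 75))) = 1300356 * sqrt(29) /13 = 538663.95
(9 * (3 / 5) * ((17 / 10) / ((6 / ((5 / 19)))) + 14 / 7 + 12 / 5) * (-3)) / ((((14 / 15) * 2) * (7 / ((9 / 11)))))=-4.54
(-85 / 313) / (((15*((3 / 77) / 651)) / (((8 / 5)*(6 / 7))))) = -649264 / 1565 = -414.87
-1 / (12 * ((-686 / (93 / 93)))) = 1 / 8232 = 0.00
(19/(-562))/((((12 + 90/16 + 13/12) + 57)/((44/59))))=-10032/30124043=-0.00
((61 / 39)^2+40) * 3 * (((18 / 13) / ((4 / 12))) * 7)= 8134686 / 2197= 3702.63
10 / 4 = 5 / 2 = 2.50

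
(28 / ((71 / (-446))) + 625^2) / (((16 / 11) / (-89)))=-27139727373 / 1136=-23890605.08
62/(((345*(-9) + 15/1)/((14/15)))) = -434/23175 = -0.02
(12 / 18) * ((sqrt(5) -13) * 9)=-78 + 6 * sqrt(5)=-64.58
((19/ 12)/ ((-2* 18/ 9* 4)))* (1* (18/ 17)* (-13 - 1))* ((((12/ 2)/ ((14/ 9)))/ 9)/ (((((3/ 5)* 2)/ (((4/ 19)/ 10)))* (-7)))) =-3/ 1904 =-0.00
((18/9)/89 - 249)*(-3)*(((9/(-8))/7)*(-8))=598293/623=960.34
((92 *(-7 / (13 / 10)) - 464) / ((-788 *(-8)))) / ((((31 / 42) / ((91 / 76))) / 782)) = -89606643 / 464132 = -193.06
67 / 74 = 0.91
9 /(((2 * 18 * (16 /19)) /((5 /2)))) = 95 /128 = 0.74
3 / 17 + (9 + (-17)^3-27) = -83824 / 17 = -4930.82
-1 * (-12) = 12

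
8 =8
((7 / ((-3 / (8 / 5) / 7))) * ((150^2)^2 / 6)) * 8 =-17640000000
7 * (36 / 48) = 21 / 4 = 5.25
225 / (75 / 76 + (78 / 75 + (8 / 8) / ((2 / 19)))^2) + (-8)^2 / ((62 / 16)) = 1528530106 / 82517753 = 18.52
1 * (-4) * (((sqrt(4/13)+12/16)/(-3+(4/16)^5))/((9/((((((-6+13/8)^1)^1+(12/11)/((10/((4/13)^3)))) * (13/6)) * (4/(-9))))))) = 8655161344 * sqrt(13)/90173481255+1081895168/2312140545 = 0.81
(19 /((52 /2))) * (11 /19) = 11 /26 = 0.42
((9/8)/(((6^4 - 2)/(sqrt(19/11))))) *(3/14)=27 *sqrt(209)/1594208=0.00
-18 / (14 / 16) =-144 / 7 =-20.57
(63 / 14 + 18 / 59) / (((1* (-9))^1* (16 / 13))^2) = 1183 / 30208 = 0.04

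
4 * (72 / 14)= 144 / 7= 20.57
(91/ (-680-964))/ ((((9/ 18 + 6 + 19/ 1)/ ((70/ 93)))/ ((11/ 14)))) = -5005/ 3898746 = -0.00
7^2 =49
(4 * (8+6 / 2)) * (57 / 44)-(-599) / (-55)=2536 / 55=46.11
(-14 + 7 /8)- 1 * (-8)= -41 /8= -5.12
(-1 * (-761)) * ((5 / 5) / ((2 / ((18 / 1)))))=6849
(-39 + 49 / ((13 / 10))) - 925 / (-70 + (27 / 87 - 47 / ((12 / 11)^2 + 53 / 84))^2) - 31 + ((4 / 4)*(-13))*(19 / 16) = -49.34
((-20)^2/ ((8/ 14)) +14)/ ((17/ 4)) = 168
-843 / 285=-281 / 95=-2.96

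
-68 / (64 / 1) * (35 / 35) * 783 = -13311 / 16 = -831.94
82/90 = 41/45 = 0.91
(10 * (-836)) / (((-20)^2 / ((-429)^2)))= -38464569 / 10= -3846456.90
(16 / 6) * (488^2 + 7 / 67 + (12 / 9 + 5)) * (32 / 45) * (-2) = -24508537856 / 27135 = -903207.59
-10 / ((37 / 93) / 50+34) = -46500 / 158137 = -0.29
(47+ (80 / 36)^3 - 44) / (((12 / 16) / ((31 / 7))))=1263188 / 15309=82.51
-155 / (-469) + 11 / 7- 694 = -324594 / 469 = -692.10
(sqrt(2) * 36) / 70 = 18 * sqrt(2) / 35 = 0.73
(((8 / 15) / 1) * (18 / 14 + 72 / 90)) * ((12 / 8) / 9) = 292 / 1575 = 0.19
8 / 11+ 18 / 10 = 139 / 55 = 2.53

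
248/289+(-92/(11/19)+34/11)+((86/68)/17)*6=-154.51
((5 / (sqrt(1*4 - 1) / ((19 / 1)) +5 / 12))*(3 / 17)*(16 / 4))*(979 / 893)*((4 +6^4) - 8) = 5089233600 / 403871 - 642850560*sqrt(3) / 403871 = 9844.19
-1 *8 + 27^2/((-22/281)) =-205025/22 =-9319.32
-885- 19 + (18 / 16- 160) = -8503 / 8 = -1062.88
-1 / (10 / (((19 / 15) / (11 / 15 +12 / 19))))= -361 / 3890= -0.09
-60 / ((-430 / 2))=12 / 43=0.28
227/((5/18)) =4086/5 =817.20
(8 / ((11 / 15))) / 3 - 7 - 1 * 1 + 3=-15 / 11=-1.36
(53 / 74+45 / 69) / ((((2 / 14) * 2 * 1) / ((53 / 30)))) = 864059 / 102120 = 8.46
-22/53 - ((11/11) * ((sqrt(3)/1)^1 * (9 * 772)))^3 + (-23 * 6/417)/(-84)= -1006237930176 * sqrt(3) - 127217/309414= -1742855219568.19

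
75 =75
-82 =-82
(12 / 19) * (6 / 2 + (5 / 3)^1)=2.95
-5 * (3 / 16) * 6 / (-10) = 9 / 16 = 0.56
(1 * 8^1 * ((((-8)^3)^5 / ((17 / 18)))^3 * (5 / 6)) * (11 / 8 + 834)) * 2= -2829353037446295119729423349024569295820742983680 / 4913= -575891112852899474807535800000000000000000000.00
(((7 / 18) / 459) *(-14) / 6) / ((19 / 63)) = -343 / 52326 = -0.01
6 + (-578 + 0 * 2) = -572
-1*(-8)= 8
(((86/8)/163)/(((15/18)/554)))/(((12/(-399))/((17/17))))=-4752489/3260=-1457.82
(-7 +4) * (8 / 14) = -12 / 7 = -1.71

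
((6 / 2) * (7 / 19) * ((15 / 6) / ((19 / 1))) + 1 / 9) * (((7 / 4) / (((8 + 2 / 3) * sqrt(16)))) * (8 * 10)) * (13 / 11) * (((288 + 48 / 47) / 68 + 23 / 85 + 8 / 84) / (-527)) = -645580757 / 60194911788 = -0.01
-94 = -94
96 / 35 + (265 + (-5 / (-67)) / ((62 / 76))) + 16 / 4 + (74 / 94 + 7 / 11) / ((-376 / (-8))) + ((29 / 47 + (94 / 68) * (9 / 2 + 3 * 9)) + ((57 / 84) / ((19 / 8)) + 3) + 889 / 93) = 118508140352087 / 360348824220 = 328.87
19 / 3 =6.33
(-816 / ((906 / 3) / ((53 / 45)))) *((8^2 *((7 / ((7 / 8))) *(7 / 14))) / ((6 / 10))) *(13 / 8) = -2998528 / 1359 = -2206.42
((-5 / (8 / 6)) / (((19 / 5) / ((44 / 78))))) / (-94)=275 / 46436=0.01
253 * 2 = 506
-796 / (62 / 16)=-205.42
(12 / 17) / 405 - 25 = -57371 / 2295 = -25.00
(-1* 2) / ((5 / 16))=-32 / 5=-6.40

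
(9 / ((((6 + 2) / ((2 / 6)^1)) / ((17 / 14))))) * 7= 51 / 16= 3.19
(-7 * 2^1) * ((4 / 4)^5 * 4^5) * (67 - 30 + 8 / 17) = -9132032 / 17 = -537178.35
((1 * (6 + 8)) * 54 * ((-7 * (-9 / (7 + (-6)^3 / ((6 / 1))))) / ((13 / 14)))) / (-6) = 111132 / 377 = 294.78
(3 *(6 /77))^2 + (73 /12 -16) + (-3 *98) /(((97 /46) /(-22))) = 21100460833 /6901356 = 3057.44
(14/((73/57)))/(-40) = -399/1460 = -0.27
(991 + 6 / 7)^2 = 48205249 / 49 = 983780.59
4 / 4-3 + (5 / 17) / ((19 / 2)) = -636 / 323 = -1.97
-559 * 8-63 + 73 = -4462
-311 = -311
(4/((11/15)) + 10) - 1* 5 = 115/11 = 10.45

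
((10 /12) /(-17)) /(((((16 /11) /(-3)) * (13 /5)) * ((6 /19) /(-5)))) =-26125 /42432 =-0.62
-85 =-85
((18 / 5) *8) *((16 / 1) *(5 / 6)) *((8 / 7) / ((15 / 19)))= 19456 / 35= 555.89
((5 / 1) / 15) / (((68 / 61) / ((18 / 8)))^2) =100467 / 73984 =1.36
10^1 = 10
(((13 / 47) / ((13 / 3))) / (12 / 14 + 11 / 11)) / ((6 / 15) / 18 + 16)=135 / 62933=0.00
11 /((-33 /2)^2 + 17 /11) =484 /12047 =0.04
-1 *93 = -93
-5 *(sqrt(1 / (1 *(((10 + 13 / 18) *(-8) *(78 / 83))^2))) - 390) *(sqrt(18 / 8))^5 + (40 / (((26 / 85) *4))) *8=9678801865 / 642304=15068.88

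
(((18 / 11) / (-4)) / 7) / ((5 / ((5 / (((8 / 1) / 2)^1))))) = -9 / 616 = -0.01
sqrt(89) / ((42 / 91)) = 13*sqrt(89) / 6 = 20.44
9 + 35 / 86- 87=-6673 / 86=-77.59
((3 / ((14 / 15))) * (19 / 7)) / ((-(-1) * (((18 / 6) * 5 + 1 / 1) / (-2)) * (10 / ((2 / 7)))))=-171 / 5488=-0.03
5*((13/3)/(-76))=-65/228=-0.29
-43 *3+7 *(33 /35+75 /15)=-437 /5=-87.40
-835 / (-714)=835 / 714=1.17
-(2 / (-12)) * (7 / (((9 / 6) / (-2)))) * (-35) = 490 / 9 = 54.44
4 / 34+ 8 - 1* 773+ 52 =-712.88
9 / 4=2.25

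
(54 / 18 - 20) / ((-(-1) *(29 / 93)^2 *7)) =-147033 / 5887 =-24.98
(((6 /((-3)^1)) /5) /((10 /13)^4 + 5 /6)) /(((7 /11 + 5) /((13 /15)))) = -8168446 /157173875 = -0.05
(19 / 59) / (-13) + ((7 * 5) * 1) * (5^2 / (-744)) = -685261 / 570648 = -1.20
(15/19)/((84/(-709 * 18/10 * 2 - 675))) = -16137/532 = -30.33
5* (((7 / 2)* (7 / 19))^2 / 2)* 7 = 84035 / 2888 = 29.10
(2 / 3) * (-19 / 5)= -2.53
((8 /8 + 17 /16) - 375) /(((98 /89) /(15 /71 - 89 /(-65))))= -21283371 /39760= -535.30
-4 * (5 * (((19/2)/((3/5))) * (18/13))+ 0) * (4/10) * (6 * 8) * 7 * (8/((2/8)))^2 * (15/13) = -11766988800/169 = -69627152.66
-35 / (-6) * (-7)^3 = -12005 / 6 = -2000.83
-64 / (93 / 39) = -832 / 31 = -26.84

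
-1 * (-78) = 78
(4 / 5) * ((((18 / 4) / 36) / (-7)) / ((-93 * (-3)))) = -1 / 19530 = -0.00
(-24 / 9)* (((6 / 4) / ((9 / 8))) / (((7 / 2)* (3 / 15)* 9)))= -320 / 567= -0.56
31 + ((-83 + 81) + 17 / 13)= 394 / 13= 30.31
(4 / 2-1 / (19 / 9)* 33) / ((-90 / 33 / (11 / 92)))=31339 / 52440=0.60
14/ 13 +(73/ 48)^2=101533/ 29952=3.39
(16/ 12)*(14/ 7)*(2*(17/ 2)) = 136/ 3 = 45.33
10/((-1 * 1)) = -10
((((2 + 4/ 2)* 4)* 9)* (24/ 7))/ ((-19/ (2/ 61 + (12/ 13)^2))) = -31525632/ 1371097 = -22.99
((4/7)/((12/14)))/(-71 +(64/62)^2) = -1922/201621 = -0.01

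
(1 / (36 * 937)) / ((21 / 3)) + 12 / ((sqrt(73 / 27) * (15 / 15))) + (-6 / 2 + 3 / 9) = -629663 / 236124 + 36 * sqrt(219) / 73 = 4.63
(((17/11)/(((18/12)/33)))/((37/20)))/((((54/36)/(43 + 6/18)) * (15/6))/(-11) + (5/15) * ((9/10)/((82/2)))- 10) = -159473600/86777173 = -1.84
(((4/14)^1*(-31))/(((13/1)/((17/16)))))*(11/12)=-5797/8736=-0.66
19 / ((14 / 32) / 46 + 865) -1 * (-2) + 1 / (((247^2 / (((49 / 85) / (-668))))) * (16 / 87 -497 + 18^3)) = 2069809085211264826999 / 1023662134111065360340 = 2.02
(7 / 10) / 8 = 7 / 80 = 0.09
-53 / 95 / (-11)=53 / 1045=0.05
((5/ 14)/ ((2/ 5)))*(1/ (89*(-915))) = -5/ 456036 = -0.00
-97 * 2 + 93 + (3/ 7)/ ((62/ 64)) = -21821/ 217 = -100.56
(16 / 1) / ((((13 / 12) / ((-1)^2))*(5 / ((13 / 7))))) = 192 / 35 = 5.49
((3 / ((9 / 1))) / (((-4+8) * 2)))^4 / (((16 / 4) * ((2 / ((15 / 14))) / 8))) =5 / 1548288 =0.00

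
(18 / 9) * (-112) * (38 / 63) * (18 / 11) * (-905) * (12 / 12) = 2200960 / 11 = 200087.27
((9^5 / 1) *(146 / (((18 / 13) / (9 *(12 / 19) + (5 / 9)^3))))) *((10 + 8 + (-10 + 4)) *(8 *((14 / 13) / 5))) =71618129856 / 95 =753875051.12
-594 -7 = -601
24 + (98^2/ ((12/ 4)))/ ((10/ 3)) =4922/ 5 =984.40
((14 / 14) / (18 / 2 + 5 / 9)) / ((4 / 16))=18 / 43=0.42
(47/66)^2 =2209/4356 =0.51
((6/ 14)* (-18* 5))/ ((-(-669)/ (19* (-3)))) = 3.29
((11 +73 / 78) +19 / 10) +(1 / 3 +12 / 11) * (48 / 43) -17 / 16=21196709 / 1475760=14.36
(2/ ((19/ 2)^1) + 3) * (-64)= -3904/ 19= -205.47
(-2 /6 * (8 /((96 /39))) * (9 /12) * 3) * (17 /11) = -663 /176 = -3.77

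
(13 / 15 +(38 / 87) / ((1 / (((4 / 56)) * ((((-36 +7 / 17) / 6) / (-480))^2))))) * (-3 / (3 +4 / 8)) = -0.74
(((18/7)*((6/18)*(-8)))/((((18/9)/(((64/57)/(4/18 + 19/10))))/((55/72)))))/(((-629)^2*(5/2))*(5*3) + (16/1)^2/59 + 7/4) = -8307200/88946681162661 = -0.00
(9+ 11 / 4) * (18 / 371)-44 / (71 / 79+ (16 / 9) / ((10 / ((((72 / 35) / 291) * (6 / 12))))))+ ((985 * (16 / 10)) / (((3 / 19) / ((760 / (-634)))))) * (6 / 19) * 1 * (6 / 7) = -2797409201193807 / 851052000442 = -3287.00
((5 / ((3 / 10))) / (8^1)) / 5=5 / 12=0.42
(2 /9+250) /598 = 1126 /2691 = 0.42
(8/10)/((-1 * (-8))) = 1/10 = 0.10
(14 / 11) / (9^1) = 14 / 99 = 0.14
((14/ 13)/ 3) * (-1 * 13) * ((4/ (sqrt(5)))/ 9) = -56 * sqrt(5)/ 135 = -0.93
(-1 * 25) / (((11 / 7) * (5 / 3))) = -105 / 11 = -9.55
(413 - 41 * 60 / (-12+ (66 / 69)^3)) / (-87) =-21458212 / 2943993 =-7.29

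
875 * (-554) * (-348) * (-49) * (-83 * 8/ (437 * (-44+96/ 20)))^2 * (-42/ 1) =521607206.41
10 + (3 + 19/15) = 214/15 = 14.27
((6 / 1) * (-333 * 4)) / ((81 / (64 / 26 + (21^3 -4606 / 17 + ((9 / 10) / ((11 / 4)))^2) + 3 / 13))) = -593179121328 / 668525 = -887295.35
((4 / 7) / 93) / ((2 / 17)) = 34 / 651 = 0.05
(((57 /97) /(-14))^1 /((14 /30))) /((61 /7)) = -855 /82838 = -0.01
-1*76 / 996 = -19 / 249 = -0.08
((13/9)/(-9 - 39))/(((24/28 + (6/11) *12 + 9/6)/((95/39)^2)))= -694925/34647912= -0.02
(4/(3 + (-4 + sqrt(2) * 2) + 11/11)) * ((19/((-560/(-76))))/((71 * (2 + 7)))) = 361 * sqrt(2)/89460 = 0.01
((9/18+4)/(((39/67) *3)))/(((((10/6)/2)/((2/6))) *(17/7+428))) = 469/195845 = 0.00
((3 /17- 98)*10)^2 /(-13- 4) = -276556900 /4913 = -56290.84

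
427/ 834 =0.51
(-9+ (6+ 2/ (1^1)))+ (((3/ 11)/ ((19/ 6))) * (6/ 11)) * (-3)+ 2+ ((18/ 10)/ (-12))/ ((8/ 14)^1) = 109721/ 183920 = 0.60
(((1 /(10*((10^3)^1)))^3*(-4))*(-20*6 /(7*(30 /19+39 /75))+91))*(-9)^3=421426881 /1744750000000000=0.00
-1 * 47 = -47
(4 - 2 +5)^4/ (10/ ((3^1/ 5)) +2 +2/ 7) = 50421/ 398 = 126.69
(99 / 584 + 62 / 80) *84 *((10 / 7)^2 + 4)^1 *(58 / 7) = 10146288 / 2555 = 3971.15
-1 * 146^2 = -21316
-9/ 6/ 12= -1/ 8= -0.12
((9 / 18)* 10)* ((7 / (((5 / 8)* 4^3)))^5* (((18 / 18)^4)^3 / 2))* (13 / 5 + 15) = 184877 / 25600000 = 0.01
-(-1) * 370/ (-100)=-37/ 10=-3.70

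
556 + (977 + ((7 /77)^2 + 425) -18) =234741 /121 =1940.01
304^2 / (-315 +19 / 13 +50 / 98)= -58868992 / 199399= -295.23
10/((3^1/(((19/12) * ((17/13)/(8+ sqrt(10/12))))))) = 12920/14781 - 1615 * sqrt(30)/88686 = 0.77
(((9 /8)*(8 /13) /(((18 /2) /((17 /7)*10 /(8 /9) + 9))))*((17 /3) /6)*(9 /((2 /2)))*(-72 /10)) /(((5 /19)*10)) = -2956419 /45500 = -64.98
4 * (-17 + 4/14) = -468/7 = -66.86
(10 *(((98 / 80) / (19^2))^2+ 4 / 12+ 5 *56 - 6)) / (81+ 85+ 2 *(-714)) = -171606700003 / 78943248960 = -2.17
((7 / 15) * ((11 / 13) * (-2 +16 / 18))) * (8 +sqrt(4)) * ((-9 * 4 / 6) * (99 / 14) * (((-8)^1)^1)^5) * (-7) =555089920 / 13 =42699224.62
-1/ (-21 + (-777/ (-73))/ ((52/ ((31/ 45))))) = 0.05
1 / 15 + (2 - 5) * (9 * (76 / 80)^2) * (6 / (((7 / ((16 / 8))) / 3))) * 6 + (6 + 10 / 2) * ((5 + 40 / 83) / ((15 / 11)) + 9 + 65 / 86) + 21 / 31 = -34829938909 / 58085475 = -599.63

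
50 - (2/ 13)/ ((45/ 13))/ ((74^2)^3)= 184732301447999/ 3694646028960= 50.00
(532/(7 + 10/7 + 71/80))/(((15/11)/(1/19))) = 34496/15651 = 2.20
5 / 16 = 0.31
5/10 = 1/2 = 0.50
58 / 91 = 0.64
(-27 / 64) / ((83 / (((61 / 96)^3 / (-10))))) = 226981 / 1740636160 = 0.00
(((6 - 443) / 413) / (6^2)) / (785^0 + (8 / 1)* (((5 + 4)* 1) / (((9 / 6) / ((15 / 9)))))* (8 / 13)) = -0.00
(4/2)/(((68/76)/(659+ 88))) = 28386/17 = 1669.76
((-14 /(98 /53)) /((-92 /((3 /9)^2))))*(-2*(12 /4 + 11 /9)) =-1007 /13041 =-0.08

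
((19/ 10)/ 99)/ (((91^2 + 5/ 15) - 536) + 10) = 19/ 7677780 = 0.00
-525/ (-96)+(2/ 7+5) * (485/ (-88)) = -58305/ 2464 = -23.66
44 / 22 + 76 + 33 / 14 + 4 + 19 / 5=6171 / 70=88.16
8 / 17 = 0.47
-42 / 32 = -21 / 16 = -1.31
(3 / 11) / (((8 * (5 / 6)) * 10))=9 / 2200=0.00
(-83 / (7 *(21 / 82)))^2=46321636 / 21609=2143.63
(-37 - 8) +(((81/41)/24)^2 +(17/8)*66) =10248105/107584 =95.26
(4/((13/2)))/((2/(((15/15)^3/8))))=1/26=0.04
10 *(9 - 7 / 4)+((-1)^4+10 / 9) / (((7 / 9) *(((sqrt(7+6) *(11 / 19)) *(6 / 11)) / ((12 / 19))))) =38 *sqrt(13) / 91+145 / 2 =74.01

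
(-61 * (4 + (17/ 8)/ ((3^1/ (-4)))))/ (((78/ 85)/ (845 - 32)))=-9835945/ 156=-63050.93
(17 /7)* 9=153 /7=21.86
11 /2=5.50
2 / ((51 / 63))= 42 / 17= 2.47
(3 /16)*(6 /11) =9 /88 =0.10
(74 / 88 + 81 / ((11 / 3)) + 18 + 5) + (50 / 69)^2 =9731981 / 209484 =46.46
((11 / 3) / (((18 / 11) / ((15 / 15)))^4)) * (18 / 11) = 14641 / 17496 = 0.84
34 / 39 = 0.87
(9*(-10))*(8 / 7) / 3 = -240 / 7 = -34.29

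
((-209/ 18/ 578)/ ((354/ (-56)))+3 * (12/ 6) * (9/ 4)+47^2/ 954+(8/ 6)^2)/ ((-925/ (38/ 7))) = -3263086714/ 31597975395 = -0.10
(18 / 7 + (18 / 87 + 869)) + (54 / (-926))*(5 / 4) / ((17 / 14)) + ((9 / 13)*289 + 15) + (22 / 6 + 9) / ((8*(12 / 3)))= 1083967868779 / 997035312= 1087.19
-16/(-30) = 8/15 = 0.53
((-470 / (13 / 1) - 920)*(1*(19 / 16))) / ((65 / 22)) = -384.30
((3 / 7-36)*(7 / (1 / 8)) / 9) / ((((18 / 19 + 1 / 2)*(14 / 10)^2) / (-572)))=6560320 / 147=44628.03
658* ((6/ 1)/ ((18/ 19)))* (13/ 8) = 81263/ 12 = 6771.92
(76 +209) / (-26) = -285 / 26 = -10.96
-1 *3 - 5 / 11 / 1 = -3.45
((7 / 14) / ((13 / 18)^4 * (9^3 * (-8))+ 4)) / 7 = -9 / 199423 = -0.00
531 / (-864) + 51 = 4837 / 96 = 50.39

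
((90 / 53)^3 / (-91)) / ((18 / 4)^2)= -36000 / 13547807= -0.00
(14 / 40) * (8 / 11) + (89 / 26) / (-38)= 8937 / 54340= 0.16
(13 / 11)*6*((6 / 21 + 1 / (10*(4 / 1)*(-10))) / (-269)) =-30927 / 4142600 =-0.01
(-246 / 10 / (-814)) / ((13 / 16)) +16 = 424264 / 26455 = 16.04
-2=-2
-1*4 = -4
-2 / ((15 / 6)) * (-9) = 36 / 5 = 7.20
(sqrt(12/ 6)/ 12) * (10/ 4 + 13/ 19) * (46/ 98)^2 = 64009 * sqrt(2)/ 1094856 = 0.08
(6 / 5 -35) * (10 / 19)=-338 / 19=-17.79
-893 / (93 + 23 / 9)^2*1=-72333 / 739600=-0.10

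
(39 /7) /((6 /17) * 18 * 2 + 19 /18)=0.40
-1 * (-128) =128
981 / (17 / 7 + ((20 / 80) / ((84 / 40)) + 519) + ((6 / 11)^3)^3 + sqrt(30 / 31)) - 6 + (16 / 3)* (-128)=-686.79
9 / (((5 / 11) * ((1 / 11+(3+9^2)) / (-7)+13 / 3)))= -22869 / 8870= -2.58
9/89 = 0.10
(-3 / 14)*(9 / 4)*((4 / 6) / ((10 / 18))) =-81 / 140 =-0.58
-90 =-90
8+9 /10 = 89 /10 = 8.90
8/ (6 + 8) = 4/ 7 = 0.57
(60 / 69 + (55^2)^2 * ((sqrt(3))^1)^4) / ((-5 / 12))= -4546030548 / 23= -197653502.09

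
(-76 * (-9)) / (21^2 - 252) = 76 / 21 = 3.62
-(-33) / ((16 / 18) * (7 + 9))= 297 / 128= 2.32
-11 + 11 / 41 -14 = -1014 / 41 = -24.73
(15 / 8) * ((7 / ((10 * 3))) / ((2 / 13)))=91 / 32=2.84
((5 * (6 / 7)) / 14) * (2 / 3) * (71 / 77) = 710 / 3773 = 0.19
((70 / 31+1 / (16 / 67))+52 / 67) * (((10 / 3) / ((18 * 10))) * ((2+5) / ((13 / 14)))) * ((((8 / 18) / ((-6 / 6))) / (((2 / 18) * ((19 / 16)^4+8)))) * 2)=-128445743104 / 159075878481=-0.81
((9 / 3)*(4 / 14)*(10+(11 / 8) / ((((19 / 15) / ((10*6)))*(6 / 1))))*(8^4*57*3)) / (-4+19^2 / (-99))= -1637435.71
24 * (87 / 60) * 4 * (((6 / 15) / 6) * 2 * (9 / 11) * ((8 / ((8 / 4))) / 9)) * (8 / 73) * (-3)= -44544 / 20075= -2.22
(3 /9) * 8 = 8 /3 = 2.67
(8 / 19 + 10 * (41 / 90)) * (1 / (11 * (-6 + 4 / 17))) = -0.08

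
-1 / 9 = -0.11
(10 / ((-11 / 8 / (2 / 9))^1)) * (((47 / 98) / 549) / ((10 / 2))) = -752 / 2663199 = -0.00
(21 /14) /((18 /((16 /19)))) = 4 /57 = 0.07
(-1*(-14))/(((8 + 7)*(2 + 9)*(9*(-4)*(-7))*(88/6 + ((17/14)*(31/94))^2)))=865928/38132251245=0.00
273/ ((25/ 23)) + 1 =252.16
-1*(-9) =9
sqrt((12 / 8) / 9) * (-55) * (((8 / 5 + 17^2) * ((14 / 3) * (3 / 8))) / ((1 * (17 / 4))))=-111881 * sqrt(6) / 102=-2686.78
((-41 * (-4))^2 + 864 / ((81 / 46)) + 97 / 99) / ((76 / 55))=13556885 / 684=19820.01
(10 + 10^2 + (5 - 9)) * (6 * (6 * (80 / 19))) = 305280 / 19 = 16067.37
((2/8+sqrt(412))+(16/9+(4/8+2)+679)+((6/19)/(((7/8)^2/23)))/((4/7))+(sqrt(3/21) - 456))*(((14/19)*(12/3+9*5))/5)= 98*sqrt(7)/95+1372*sqrt(103)/95+57275659/32490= 1912.17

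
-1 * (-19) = 19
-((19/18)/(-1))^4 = -1.24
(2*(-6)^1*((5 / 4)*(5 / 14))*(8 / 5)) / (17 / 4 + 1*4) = -80 / 77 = -1.04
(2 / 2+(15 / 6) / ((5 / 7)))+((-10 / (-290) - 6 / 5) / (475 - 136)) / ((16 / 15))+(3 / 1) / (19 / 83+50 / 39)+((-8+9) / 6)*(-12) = 1149452853 / 256444912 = 4.48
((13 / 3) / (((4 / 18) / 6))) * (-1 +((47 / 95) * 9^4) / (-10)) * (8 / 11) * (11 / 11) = -144760356 / 5225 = -27705.33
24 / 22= 12 / 11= 1.09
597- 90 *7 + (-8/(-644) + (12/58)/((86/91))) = -6578864/200767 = -32.77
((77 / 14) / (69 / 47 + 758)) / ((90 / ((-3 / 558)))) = -47 / 108642600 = -0.00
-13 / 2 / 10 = -13 / 20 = -0.65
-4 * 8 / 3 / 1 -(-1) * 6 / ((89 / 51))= -1930 / 267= -7.23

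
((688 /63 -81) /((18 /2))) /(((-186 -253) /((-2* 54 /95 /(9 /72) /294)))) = -14128 /25748667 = -0.00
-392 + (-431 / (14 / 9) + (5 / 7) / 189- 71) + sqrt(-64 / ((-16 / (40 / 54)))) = -738.35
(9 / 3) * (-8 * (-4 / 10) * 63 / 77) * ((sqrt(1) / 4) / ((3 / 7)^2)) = 588 / 55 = 10.69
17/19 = 0.89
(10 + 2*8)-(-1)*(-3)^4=107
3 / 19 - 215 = -4082 / 19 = -214.84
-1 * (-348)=348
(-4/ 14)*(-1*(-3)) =-6/ 7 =-0.86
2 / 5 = 0.40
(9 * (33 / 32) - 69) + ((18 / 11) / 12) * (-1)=-59.86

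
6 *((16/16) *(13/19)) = 78/19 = 4.11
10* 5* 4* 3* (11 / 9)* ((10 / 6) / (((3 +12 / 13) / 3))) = 934.64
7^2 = 49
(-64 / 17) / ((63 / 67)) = -4288 / 1071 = -4.00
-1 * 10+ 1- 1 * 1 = -10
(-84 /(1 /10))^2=705600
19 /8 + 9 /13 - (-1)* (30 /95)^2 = 118903 /37544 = 3.17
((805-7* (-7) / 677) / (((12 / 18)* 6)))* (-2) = -272517 / 677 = -402.54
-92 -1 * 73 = -165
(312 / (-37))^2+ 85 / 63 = 6249037 / 86247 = 72.46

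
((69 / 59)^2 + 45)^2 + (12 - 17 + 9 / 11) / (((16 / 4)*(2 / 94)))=2100.83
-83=-83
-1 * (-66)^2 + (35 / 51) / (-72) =-15995267 / 3672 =-4356.01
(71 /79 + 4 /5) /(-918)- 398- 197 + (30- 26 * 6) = -261442481 /362610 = -721.00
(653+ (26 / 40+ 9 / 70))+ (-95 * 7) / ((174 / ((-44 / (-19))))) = 7855223 / 12180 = 644.93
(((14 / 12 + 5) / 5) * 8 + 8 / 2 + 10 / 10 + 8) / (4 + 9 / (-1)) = -343 / 75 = -4.57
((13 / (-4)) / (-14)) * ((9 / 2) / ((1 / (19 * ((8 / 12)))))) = 741 / 56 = 13.23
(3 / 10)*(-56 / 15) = -28 / 25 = -1.12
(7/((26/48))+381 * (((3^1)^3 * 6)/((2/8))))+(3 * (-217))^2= 8719125/13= 670701.92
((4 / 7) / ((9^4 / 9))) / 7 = 4 / 35721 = 0.00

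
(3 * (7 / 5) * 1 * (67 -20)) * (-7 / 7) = -987 / 5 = -197.40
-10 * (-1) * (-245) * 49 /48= -60025 /24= -2501.04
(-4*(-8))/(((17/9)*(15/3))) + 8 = 968/85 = 11.39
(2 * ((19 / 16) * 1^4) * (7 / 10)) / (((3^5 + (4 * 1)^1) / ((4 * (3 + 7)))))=7 / 26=0.27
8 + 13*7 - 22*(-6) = 231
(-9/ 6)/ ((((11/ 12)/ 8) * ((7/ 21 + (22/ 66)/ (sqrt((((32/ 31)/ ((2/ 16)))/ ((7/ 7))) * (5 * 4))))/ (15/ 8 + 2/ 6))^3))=-3040.17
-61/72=-0.85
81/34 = 2.38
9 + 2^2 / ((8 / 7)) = 25 / 2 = 12.50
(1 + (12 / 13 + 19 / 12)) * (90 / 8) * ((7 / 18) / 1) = 19145 / 1248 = 15.34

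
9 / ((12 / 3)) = 9 / 4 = 2.25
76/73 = 1.04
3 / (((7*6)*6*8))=1 / 672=0.00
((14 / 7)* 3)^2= 36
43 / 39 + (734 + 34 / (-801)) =7654181 / 10413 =735.06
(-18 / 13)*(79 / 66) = -237 / 143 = -1.66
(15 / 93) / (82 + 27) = 5 / 3379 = 0.00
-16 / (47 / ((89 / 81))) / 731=-1424 / 2782917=-0.00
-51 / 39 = -17 / 13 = -1.31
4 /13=0.31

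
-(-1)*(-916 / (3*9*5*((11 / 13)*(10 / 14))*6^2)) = -0.31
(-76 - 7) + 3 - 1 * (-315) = 235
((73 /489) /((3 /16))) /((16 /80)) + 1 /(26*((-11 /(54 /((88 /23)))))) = 3.93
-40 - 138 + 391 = 213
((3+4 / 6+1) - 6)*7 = -28 / 3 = -9.33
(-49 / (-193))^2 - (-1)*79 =2945072 / 37249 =79.06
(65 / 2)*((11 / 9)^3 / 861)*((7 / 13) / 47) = 6655 / 8428698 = 0.00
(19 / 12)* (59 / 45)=2.08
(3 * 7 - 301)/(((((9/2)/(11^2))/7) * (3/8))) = -3794560/27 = -140539.26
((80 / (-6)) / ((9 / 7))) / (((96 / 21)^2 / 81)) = -5145 / 128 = -40.20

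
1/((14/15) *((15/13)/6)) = 39/7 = 5.57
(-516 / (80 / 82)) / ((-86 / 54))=3321 / 10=332.10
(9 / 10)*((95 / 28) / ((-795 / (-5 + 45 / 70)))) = 3477 / 207760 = 0.02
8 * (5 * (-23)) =-920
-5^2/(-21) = 1.19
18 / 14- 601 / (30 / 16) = -33521 / 105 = -319.25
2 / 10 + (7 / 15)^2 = 94 / 225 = 0.42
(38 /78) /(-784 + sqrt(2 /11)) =-81928 /131843673-19 *sqrt(22) /263687346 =-0.00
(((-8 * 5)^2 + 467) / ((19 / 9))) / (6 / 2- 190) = -18603 / 3553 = -5.24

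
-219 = -219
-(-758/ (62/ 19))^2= -51854401/ 961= -53958.79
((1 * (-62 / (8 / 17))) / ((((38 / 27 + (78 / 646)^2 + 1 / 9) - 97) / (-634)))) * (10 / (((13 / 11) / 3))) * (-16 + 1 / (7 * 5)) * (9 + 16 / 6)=4138549.85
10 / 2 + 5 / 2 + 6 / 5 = 87 / 10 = 8.70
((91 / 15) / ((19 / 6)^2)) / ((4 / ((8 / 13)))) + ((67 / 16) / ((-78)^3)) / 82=104598732697 / 1123815064320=0.09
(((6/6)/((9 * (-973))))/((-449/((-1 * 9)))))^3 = -1/83383005271258133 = -0.00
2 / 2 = 1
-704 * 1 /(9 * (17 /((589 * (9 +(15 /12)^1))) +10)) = -8500448 /1087011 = -7.82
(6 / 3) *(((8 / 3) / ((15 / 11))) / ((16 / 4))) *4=176 / 45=3.91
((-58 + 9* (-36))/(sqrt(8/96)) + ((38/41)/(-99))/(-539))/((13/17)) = 646/28441413-12988* sqrt(3)/13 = -1730.45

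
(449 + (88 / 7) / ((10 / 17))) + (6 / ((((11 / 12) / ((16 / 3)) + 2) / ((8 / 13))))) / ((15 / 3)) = 5954029 / 12649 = 470.71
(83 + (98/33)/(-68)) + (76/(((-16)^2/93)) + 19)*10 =9856547/17952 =549.05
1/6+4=25/6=4.17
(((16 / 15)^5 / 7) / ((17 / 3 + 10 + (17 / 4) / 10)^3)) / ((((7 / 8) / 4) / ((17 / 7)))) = 0.00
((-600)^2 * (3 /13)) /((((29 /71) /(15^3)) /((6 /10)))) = 155277000000 /377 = 411875331.56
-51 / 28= -1.82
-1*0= 0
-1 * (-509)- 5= 504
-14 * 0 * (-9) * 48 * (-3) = 0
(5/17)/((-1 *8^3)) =-5/8704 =-0.00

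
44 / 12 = 11 / 3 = 3.67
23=23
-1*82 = -82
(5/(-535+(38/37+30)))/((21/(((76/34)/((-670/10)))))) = 7030/446017593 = 0.00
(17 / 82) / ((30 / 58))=493 / 1230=0.40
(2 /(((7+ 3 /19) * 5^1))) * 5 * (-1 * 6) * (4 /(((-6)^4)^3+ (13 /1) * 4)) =-57 /18502650298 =-0.00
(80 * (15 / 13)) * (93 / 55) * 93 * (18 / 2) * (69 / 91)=1289046960 / 13013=99058.40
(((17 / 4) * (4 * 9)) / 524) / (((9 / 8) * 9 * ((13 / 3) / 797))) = 27098 / 5109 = 5.30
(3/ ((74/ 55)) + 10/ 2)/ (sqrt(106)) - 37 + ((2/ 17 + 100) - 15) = 535 * sqrt(106)/ 7844 + 818/ 17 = 48.82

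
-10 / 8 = -5 / 4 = -1.25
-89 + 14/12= -527/6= -87.83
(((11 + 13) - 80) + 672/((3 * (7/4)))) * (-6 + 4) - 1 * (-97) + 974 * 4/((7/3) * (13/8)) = 89227/91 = 980.52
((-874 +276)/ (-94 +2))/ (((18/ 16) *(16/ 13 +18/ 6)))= 676/ 495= 1.37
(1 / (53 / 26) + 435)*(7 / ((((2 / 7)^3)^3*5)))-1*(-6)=6519812036249 / 135680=48052859.94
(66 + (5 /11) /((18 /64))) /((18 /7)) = 23429 /891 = 26.30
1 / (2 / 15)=15 / 2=7.50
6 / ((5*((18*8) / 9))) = 3 / 40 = 0.08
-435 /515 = -87 /103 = -0.84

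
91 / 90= 1.01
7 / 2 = 3.50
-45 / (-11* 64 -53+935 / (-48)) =0.06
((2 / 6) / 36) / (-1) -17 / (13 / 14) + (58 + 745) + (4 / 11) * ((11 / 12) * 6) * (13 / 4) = 1110821 / 1404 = 791.18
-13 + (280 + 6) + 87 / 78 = 7127 / 26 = 274.12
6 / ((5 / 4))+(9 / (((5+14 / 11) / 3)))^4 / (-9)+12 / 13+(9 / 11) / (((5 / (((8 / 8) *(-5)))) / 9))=-7959655128 / 200086315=-39.78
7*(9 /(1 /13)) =819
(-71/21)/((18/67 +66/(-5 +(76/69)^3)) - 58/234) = 223289731587/1188360835333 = 0.19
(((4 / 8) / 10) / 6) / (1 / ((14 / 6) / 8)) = 7 / 2880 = 0.00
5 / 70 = 1 / 14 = 0.07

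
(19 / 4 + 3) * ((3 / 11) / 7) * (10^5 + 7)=9300651 / 308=30196.92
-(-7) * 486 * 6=20412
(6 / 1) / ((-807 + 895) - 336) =-3 / 124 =-0.02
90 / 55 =18 / 11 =1.64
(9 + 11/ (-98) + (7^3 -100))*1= 24685/ 98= 251.89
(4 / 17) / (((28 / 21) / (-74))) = -222 / 17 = -13.06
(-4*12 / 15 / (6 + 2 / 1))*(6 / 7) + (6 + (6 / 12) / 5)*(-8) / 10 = -914 / 175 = -5.22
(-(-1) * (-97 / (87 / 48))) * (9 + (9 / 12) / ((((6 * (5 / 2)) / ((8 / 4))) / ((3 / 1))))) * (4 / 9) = -221.20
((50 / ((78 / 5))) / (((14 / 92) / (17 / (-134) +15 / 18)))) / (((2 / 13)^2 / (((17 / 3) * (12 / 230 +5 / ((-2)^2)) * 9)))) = 234972725 / 5628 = 41750.66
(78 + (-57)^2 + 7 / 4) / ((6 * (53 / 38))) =252985 / 636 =397.78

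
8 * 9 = 72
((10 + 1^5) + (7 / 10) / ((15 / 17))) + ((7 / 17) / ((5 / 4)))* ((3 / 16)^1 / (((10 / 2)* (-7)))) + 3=75437 / 5100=14.79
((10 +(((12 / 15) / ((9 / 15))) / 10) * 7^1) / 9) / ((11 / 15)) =164 / 99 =1.66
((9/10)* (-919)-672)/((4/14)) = -104937/20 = -5246.85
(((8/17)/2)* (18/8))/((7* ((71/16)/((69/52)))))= 2484/109837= 0.02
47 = 47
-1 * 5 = -5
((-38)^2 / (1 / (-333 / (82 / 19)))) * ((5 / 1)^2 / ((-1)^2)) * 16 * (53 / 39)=-32281197600 / 533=-60565098.69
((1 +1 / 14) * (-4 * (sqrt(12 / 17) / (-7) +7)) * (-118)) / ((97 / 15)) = 53100 / 97 - 106200 * sqrt(51) / 80801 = 538.04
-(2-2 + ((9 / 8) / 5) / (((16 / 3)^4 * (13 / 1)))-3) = 102235431 / 34078720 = 3.00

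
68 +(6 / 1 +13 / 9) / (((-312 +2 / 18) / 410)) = 58.21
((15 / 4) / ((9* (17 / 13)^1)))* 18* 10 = 975 / 17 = 57.35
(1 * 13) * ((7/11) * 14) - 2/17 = 21636/187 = 115.70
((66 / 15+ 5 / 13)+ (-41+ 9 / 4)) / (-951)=8831 / 247260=0.04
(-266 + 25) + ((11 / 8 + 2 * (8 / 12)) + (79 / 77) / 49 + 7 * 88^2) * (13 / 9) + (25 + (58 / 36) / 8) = 127279400957 / 1629936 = 78088.59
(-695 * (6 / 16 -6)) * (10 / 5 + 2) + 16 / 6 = 93841 / 6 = 15640.17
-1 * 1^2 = -1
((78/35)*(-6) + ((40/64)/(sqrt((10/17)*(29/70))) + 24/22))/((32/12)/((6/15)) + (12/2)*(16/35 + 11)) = -7092/43549 + 525*sqrt(3451)/1836976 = -0.15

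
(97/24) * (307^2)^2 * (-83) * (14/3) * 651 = -108632832226135469/12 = -9052736018844622.42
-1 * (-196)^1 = 196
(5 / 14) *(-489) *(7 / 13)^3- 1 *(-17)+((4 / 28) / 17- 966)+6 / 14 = -510247121 / 522886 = -975.83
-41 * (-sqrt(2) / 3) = 41 * sqrt(2) / 3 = 19.33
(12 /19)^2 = 144 /361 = 0.40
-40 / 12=-10 / 3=-3.33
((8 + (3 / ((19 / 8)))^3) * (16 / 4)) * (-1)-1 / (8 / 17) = -2314875 / 54872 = -42.19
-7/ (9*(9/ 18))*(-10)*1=140/ 9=15.56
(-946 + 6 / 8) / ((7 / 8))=-7562 / 7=-1080.29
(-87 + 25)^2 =3844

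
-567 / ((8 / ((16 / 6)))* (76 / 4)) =-189 / 19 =-9.95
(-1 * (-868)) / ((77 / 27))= 3348 / 11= 304.36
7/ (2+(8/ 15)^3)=3.25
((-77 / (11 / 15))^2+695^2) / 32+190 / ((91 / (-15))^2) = 2046298025 / 132496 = 15444.22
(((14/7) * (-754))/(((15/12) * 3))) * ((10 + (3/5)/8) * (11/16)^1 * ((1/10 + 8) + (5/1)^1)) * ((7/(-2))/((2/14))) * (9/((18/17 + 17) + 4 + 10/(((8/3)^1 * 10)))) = 182370831643/508500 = 358644.70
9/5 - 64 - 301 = -1816/5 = -363.20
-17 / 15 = -1.13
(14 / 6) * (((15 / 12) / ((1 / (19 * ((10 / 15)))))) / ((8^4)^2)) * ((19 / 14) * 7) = 12635 / 603979776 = 0.00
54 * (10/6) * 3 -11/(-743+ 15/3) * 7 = 199337/738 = 270.10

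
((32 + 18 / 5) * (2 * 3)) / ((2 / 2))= 1068 / 5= 213.60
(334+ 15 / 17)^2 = 32410249 / 289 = 112146.19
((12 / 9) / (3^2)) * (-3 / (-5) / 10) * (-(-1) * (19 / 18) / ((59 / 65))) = 247 / 23895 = 0.01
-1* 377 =-377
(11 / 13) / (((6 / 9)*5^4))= 33 / 16250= 0.00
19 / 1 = 19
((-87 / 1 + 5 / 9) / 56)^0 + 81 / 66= 49 / 22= 2.23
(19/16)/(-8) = -19/128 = -0.15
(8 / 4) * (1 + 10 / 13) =46 / 13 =3.54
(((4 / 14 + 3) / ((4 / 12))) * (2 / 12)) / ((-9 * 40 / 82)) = -943 / 2520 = -0.37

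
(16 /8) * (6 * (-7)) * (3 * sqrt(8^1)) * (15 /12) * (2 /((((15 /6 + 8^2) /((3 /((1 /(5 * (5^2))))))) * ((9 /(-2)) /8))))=240000 * sqrt(2) /19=17863.75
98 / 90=1.09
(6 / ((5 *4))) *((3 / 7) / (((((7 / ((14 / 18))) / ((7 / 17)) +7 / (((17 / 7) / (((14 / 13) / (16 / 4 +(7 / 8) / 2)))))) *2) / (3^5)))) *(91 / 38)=3122775747 / 1882941800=1.66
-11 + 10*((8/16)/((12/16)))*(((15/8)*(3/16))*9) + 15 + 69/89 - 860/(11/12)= -28580935/31328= -912.31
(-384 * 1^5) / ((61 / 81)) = -31104 / 61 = -509.90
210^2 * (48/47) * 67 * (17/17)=141825600/47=3017565.96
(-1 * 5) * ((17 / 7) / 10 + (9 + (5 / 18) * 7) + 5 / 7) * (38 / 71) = -142462 / 4473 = -31.85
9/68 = 0.13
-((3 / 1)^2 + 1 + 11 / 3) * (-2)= 82 / 3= 27.33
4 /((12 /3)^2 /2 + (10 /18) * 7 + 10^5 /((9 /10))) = 4 /111123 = 0.00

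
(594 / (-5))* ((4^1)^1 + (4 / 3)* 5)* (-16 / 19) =101376 / 95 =1067.12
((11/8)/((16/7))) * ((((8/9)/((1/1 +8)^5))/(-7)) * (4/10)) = -11/21257640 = -0.00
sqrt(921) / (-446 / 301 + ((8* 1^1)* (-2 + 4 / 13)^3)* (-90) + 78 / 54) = 5951673* sqrt(921) / 20768489143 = 0.01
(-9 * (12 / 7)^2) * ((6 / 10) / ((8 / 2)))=-972 / 245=-3.97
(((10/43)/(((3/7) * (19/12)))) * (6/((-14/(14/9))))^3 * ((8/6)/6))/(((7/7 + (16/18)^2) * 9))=-896/639711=-0.00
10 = 10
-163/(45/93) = -5053/15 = -336.87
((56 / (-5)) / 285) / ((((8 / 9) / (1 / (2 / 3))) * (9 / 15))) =-21 / 190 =-0.11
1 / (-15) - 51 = -766 / 15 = -51.07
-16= -16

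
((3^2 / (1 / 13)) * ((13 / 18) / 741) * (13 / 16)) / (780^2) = 1 / 6566400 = 0.00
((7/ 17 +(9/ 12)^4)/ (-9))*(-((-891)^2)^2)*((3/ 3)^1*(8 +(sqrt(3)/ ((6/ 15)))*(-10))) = 221916986289801/ 544-5547924657245025*sqrt(3)/ 4352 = -1800080765761.52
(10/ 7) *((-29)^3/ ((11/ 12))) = -2926680/ 77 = -38008.83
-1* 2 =-2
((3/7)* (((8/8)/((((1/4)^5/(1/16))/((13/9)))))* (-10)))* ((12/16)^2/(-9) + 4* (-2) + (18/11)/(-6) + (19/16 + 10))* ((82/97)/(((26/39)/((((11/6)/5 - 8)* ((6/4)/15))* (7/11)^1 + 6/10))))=-201744764/1232385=-163.70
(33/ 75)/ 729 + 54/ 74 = 492482/ 674325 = 0.73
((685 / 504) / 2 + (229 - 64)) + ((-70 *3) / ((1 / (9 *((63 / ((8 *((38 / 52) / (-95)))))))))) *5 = 9752000005 / 1008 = 9674603.18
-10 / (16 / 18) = -45 / 4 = -11.25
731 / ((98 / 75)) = 54825 / 98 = 559.44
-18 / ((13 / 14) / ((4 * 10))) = -10080 / 13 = -775.38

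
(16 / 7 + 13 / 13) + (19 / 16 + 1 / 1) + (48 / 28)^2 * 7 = 2917 / 112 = 26.04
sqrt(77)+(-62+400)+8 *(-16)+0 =sqrt(77)+210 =218.77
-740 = -740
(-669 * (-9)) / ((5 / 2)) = 12042 / 5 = 2408.40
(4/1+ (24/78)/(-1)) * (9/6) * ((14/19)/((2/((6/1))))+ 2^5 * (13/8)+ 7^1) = 83736/247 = 339.01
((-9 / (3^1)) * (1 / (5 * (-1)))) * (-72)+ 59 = 79 / 5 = 15.80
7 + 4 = 11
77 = 77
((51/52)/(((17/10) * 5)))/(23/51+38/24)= 306/5395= 0.06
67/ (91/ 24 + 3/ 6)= 1608/ 103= 15.61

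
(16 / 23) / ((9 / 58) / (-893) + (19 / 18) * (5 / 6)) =44750016 / 56573767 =0.79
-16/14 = -8/7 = -1.14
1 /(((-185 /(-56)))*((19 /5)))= 56 /703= 0.08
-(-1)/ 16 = 1/ 16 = 0.06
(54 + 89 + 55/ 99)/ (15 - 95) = -323/ 180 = -1.79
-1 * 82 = -82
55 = 55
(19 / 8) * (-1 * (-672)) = 1596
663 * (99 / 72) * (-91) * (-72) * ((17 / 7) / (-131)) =-14505777 / 131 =-110731.12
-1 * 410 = -410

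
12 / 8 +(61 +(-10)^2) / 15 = 367 / 30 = 12.23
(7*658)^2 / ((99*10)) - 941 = 10141823 / 495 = 20488.53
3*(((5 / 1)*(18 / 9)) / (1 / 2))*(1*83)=4980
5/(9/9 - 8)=-5/7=-0.71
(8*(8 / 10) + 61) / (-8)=-337 / 40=-8.42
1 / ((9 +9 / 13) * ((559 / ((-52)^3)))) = -70304 / 2709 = -25.95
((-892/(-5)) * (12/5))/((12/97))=3460.96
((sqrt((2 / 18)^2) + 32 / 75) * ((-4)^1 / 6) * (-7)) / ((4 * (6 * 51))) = 847 / 413100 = 0.00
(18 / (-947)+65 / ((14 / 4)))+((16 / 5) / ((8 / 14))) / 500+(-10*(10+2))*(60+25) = -42182963597 / 4143125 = -10181.44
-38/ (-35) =38/ 35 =1.09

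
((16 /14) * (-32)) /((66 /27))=-1152 /77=-14.96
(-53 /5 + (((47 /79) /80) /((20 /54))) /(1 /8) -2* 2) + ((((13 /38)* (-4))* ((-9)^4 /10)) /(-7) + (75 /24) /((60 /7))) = 2879389553 /25216800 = 114.19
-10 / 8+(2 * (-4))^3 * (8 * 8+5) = -141317 / 4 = -35329.25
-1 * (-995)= 995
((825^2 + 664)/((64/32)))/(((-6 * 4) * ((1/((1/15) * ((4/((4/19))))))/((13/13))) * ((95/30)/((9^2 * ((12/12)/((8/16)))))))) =-18394803/20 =-919740.15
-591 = -591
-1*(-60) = 60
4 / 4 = 1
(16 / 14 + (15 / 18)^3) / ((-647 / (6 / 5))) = -2603 / 815220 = -0.00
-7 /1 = -7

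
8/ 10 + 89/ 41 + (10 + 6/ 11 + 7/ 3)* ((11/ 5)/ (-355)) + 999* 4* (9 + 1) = 39962.89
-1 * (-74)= 74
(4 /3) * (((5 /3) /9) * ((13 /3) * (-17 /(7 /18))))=-8840 /189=-46.77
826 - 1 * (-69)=895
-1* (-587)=587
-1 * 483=-483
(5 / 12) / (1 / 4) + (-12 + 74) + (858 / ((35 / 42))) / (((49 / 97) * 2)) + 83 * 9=1344874 / 735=1829.76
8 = 8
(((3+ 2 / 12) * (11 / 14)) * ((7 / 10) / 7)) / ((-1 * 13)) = -209 / 10920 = -0.02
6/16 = 3/8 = 0.38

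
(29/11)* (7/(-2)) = -203/22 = -9.23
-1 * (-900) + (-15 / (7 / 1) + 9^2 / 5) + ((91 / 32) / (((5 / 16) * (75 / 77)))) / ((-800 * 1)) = 3838990951 / 4200000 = 914.05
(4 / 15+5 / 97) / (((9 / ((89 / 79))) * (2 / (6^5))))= 154.87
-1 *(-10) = 10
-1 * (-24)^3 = 13824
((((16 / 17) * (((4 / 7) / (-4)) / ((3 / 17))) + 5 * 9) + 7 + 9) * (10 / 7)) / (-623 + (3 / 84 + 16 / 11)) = -22264 / 160797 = -0.14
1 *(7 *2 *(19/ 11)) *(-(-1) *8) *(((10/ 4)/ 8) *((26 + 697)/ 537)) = 160265/ 1969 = 81.39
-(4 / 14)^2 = -4 / 49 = -0.08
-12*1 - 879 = -891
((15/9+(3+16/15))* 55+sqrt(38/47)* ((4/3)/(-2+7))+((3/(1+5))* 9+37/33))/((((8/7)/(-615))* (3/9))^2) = 11119815* sqrt(1786)/752+1177755205725/1408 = 837098781.98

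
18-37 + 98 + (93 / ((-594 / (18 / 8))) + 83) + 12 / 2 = 14753 / 88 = 167.65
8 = 8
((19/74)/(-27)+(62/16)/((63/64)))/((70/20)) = 54923/48951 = 1.12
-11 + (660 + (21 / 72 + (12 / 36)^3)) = 140255 / 216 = 649.33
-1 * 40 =-40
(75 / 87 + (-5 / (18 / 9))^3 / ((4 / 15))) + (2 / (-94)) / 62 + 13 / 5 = -55.13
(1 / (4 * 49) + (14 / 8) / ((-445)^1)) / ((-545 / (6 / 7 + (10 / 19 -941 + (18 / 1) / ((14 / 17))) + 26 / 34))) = 248799 / 126442834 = 0.00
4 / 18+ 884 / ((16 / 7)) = 13931 / 36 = 386.97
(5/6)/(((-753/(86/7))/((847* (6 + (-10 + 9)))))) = -130075/2259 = -57.58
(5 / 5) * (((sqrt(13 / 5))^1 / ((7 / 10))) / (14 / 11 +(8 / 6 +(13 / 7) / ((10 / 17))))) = 660 * sqrt(65) / 13313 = 0.40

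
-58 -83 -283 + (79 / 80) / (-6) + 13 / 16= -203209 / 480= -423.35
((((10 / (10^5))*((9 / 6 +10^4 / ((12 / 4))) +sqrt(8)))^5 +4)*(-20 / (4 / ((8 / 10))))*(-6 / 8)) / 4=801442125328749029*sqrt(2) / 86400000000000000000000 +3113607229554042953191049 / 1036800000000000000000000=3.00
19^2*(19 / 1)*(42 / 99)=96026 / 33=2909.88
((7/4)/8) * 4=0.88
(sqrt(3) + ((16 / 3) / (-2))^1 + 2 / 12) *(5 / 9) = -25 / 18 + 5 *sqrt(3) / 9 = -0.43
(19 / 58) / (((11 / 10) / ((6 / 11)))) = 570 / 3509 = 0.16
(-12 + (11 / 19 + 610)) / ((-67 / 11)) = -125103 / 1273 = -98.27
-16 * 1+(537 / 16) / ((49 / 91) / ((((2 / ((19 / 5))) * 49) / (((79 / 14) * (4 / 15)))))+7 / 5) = 8148359 / 1094176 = 7.45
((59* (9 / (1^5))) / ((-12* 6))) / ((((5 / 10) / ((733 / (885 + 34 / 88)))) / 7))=-3330019 / 38957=-85.48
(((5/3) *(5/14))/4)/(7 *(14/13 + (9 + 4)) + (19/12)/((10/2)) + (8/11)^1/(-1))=17875/11787118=0.00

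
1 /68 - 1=-67 /68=-0.99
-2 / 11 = -0.18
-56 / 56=-1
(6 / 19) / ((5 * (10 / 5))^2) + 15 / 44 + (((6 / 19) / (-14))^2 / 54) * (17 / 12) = 120511453 / 350242200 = 0.34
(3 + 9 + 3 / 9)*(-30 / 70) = -37 / 7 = -5.29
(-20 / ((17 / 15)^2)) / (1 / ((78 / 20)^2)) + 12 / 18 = -204757 / 867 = -236.17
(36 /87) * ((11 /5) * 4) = 528 /145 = 3.64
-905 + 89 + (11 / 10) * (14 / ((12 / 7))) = -48421 / 60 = -807.02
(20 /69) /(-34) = -10 /1173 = -0.01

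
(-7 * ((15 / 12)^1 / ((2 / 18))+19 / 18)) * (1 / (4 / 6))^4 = -27909 / 64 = -436.08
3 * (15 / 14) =45 / 14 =3.21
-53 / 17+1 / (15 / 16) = -2.05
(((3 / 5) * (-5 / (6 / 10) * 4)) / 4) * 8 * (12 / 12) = -40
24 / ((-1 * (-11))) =24 / 11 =2.18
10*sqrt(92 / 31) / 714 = 10*sqrt(713) / 11067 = 0.02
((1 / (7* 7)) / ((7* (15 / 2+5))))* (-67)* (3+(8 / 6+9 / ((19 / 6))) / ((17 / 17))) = -54806 / 488775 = -0.11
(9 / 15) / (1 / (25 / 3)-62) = -15 / 1547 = -0.01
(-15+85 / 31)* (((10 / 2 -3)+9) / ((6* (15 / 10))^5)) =-4180 / 1830519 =-0.00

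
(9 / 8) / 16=9 / 128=0.07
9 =9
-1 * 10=-10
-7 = -7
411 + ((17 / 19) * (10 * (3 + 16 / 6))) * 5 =37877 / 57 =664.51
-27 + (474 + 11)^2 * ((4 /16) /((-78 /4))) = -3042.71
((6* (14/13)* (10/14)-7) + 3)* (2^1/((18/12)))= 32/39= 0.82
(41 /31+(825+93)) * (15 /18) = 142495 /186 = 766.10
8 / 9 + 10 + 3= 125 / 9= 13.89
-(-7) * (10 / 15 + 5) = 119 / 3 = 39.67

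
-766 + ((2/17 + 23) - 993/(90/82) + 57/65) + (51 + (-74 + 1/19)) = -105165181/62985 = -1669.69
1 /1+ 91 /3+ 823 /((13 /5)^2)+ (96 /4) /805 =153.11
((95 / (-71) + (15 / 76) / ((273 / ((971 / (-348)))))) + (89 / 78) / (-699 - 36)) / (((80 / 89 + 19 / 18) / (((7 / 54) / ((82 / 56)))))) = -2142368748953 / 35254453274820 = -0.06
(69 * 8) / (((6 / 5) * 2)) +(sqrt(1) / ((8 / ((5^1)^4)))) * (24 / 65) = 3365 / 13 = 258.85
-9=-9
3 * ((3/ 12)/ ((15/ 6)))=3/ 10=0.30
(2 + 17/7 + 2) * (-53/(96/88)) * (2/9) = -2915/42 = -69.40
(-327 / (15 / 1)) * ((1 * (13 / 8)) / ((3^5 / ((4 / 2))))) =-1417 / 4860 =-0.29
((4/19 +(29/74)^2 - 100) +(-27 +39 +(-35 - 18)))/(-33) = 1330211/312132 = 4.26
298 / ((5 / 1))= 298 / 5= 59.60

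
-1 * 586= -586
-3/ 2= -1.50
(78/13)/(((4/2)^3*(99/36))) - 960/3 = -3517/11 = -319.73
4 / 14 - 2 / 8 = 1 / 28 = 0.04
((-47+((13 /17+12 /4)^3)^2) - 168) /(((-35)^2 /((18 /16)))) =571769094609 /236548176200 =2.42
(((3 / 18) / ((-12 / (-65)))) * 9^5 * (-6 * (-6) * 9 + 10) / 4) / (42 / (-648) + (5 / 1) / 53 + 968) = 101915326305 / 22164004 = 4598.24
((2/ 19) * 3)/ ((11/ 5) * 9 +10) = 30/ 2831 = 0.01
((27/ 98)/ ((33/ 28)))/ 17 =18/ 1309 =0.01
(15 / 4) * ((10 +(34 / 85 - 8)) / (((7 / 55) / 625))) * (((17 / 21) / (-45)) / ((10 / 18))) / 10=-14025 / 98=-143.11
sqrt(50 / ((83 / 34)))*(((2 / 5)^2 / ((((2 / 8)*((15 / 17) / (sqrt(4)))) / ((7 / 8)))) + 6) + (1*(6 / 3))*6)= 87.21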